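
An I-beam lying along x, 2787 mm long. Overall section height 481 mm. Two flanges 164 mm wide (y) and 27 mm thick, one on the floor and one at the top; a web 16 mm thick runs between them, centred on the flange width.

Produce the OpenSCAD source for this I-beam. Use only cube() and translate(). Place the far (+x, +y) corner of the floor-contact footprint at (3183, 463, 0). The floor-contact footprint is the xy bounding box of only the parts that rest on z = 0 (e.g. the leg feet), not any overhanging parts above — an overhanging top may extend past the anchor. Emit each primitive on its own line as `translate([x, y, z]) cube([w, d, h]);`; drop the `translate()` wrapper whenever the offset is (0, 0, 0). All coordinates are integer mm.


translate([396, 299, 0]) cube([2787, 164, 27]);
translate([396, 373, 27]) cube([2787, 16, 427]);
translate([396, 299, 454]) cube([2787, 164, 27]);


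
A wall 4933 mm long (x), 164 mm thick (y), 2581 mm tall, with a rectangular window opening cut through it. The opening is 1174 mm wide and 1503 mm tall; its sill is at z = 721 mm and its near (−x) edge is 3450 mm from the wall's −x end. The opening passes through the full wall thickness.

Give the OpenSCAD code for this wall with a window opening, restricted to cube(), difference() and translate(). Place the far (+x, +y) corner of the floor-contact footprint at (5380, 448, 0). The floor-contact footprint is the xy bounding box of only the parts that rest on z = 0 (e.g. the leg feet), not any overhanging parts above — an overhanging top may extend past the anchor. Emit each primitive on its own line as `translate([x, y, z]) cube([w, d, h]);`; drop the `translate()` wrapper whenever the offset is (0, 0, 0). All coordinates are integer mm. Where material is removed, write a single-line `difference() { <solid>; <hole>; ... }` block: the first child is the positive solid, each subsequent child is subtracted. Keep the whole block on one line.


difference() { translate([447, 284, 0]) cube([4933, 164, 2581]); translate([3897, 284, 721]) cube([1174, 164, 1503]); }


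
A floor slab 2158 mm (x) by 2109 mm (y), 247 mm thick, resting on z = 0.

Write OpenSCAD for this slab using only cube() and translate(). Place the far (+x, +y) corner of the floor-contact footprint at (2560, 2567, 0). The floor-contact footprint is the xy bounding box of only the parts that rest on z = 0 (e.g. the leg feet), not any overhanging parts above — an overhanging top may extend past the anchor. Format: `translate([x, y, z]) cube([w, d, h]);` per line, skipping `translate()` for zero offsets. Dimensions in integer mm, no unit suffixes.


translate([402, 458, 0]) cube([2158, 2109, 247]);


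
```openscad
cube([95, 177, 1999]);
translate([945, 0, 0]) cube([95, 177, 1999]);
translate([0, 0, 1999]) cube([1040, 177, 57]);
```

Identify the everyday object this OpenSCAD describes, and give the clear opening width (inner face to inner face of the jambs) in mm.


A door frame. The clear opening width is 850 mm.

Two 1999 mm tall posts with a header on top — a door frame. The left jamb is 95 mm wide at x = 0; the right jamb starts at x = 945. The clear opening is 945 − 95 = 850 mm.


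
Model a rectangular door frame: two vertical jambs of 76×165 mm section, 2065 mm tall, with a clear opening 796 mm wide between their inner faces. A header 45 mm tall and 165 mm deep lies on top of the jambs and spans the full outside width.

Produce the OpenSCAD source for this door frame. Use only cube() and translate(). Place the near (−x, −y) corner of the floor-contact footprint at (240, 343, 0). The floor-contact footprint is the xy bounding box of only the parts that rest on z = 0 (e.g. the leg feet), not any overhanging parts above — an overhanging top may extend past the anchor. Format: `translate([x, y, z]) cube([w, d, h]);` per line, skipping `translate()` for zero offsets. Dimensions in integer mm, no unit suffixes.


translate([240, 343, 0]) cube([76, 165, 2065]);
translate([1112, 343, 0]) cube([76, 165, 2065]);
translate([240, 343, 2065]) cube([948, 165, 45]);


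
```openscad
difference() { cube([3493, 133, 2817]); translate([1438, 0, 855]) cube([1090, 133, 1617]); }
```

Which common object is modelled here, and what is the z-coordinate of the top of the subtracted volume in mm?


A wall with a window opening. The window head height is 2472 mm.

A wall with a rectangular opening subtracted — a window. Sill at z = 855, opening 1617 mm tall, so the head is at 855 + 1617 = 2472 mm.


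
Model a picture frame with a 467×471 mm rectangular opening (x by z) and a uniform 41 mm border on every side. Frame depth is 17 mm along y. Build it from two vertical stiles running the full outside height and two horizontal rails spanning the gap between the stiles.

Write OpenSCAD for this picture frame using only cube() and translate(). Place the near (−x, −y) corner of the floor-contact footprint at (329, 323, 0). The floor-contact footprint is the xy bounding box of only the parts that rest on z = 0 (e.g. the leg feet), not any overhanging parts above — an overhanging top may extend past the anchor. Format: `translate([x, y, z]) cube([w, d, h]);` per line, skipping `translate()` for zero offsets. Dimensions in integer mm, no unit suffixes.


translate([329, 323, 0]) cube([41, 17, 553]);
translate([837, 323, 0]) cube([41, 17, 553]);
translate([370, 323, 0]) cube([467, 17, 41]);
translate([370, 323, 512]) cube([467, 17, 41]);


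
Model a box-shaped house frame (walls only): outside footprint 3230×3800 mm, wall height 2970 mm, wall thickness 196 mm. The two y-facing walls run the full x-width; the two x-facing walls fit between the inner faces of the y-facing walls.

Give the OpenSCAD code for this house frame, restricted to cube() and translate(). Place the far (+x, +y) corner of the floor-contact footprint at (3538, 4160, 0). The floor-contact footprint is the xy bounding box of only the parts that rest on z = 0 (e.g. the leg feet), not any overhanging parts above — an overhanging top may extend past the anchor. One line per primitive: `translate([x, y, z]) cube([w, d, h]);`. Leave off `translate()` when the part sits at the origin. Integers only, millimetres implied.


translate([308, 360, 0]) cube([3230, 196, 2970]);
translate([308, 3964, 0]) cube([3230, 196, 2970]);
translate([308, 556, 0]) cube([196, 3408, 2970]);
translate([3342, 556, 0]) cube([196, 3408, 2970]);


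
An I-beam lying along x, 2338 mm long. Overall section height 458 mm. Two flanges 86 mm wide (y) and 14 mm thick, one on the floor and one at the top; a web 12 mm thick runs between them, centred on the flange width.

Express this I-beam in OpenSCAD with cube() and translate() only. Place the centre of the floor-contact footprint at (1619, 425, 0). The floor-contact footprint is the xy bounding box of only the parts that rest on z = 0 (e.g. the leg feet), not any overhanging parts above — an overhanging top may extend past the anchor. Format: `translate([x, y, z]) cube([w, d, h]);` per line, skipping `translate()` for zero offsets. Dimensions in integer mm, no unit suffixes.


translate([450, 382, 0]) cube([2338, 86, 14]);
translate([450, 419, 14]) cube([2338, 12, 430]);
translate([450, 382, 444]) cube([2338, 86, 14]);


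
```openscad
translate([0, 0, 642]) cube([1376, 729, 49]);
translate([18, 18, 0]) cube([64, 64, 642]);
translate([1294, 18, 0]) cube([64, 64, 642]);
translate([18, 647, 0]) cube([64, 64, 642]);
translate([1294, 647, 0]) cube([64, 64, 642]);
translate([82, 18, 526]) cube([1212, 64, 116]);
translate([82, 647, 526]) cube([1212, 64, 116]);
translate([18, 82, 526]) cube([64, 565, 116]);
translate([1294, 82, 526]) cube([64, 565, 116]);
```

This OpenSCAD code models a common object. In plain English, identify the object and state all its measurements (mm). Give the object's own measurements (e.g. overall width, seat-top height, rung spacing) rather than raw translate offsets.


A rectangular dining table. The top is 1376×729×49 mm with its upper surface at z = 691 mm. It stands on four 64×64 mm square legs, each inset 18 mm from the nearest pair of top edges, running from the floor to the underside of the top. Four apron rails, 64 mm thick and 116 mm tall, run between adjacent legs with their top edges flush with the underside of the top and their outer faces flush with the legs' outer faces.


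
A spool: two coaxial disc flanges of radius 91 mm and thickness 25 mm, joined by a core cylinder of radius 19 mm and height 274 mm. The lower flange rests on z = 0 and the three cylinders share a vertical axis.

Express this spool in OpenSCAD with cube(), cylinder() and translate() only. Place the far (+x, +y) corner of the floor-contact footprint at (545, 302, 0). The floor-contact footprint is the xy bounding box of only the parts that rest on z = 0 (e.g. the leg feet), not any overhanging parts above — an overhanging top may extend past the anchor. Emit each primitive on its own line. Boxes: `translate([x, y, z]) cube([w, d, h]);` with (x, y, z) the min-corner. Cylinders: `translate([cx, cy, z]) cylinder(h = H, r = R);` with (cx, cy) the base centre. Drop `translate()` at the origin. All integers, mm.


translate([454, 211, 0]) cylinder(h = 25, r = 91);
translate([454, 211, 25]) cylinder(h = 274, r = 19);
translate([454, 211, 299]) cylinder(h = 25, r = 91);


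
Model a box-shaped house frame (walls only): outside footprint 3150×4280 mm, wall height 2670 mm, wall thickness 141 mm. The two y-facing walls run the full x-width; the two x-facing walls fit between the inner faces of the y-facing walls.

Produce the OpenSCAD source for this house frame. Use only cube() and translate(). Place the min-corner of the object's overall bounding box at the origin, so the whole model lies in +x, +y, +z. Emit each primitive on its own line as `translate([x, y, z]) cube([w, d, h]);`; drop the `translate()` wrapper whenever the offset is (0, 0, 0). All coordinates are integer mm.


cube([3150, 141, 2670]);
translate([0, 4139, 0]) cube([3150, 141, 2670]);
translate([0, 141, 0]) cube([141, 3998, 2670]);
translate([3009, 141, 0]) cube([141, 3998, 2670]);


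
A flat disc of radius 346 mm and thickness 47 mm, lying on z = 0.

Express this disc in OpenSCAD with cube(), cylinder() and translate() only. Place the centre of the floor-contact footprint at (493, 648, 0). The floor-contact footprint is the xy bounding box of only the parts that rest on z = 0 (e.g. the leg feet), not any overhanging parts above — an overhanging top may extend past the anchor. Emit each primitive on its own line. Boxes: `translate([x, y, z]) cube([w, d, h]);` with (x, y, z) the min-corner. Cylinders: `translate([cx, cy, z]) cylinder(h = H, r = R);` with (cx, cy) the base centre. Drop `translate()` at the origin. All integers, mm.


translate([493, 648, 0]) cylinder(h = 47, r = 346);


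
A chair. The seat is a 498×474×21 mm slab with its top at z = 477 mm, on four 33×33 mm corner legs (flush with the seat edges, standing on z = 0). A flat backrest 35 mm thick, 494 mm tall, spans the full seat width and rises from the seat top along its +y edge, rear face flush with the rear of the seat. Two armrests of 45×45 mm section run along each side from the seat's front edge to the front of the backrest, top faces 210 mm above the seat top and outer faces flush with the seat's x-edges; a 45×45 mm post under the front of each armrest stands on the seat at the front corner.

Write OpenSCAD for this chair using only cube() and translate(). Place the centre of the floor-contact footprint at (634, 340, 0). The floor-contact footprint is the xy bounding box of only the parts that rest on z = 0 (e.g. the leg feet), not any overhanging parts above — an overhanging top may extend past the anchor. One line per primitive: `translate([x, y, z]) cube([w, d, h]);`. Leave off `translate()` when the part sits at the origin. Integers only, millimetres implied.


translate([385, 103, 456]) cube([498, 474, 21]);
translate([385, 103, 0]) cube([33, 33, 456]);
translate([850, 103, 0]) cube([33, 33, 456]);
translate([385, 544, 0]) cube([33, 33, 456]);
translate([850, 544, 0]) cube([33, 33, 456]);
translate([385, 542, 477]) cube([498, 35, 494]);
translate([385, 103, 642]) cube([45, 439, 45]);
translate([838, 103, 642]) cube([45, 439, 45]);
translate([385, 103, 477]) cube([45, 45, 165]);
translate([838, 103, 477]) cube([45, 45, 165]);


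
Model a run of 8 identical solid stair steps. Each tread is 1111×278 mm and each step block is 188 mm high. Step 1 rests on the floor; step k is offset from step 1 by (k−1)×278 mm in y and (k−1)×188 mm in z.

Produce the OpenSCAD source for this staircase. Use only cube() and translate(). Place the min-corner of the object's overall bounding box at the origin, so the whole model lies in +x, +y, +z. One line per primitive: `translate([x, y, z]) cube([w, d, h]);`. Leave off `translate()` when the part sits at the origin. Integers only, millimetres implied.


cube([1111, 278, 188]);
translate([0, 278, 188]) cube([1111, 278, 188]);
translate([0, 556, 376]) cube([1111, 278, 188]);
translate([0, 834, 564]) cube([1111, 278, 188]);
translate([0, 1112, 752]) cube([1111, 278, 188]);
translate([0, 1390, 940]) cube([1111, 278, 188]);
translate([0, 1668, 1128]) cube([1111, 278, 188]);
translate([0, 1946, 1316]) cube([1111, 278, 188]);


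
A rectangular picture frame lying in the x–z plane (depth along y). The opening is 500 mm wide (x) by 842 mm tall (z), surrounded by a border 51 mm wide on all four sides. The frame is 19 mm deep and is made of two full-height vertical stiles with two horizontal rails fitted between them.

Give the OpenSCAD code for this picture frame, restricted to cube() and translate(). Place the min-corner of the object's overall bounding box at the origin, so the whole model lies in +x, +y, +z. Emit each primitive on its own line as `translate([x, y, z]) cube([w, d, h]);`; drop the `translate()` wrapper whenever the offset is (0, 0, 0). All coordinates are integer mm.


cube([51, 19, 944]);
translate([551, 0, 0]) cube([51, 19, 944]);
translate([51, 0, 0]) cube([500, 19, 51]);
translate([51, 0, 893]) cube([500, 19, 51]);


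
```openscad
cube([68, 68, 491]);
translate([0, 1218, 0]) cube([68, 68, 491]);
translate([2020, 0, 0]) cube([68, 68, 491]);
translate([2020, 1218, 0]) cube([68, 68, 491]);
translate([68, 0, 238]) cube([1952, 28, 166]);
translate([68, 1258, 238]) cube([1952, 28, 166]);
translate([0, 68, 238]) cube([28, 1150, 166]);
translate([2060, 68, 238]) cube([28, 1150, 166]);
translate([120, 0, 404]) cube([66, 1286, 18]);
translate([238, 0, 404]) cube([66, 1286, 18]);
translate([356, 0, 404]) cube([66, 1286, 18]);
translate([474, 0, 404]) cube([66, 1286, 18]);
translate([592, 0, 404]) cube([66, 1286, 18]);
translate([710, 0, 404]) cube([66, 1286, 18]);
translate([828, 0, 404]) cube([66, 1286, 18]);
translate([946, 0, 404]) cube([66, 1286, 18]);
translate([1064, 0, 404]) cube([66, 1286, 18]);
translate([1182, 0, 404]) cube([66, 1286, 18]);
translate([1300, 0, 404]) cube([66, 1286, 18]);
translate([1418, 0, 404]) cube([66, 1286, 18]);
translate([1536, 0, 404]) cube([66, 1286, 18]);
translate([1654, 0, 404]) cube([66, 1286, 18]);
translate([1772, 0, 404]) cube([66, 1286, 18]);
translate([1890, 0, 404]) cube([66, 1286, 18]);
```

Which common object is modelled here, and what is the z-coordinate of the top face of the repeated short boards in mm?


A bed frame. The slat-top height is 422 mm.

Four posts, four rails, and a row of slats — a bed frame. Slats sit on the rails at z = 238 + 166 = 404; with slat thickness 18, the top is 422 mm.


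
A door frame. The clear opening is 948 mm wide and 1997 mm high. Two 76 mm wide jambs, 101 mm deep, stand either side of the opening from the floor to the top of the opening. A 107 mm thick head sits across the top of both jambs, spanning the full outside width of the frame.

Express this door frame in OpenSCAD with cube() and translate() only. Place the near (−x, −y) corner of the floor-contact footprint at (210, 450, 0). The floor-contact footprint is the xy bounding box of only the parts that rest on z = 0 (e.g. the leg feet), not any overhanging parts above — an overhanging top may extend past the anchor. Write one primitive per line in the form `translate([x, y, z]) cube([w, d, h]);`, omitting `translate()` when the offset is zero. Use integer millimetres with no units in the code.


translate([210, 450, 0]) cube([76, 101, 1997]);
translate([1234, 450, 0]) cube([76, 101, 1997]);
translate([210, 450, 1997]) cube([1100, 101, 107]);


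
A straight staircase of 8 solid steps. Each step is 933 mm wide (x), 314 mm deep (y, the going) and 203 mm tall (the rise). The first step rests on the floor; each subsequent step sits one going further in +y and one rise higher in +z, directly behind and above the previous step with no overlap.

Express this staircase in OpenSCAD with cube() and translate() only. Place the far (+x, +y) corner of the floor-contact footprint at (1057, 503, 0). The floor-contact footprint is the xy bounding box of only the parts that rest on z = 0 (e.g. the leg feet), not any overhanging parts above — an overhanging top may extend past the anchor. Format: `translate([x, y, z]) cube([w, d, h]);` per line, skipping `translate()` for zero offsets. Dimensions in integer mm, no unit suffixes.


translate([124, 189, 0]) cube([933, 314, 203]);
translate([124, 503, 203]) cube([933, 314, 203]);
translate([124, 817, 406]) cube([933, 314, 203]);
translate([124, 1131, 609]) cube([933, 314, 203]);
translate([124, 1445, 812]) cube([933, 314, 203]);
translate([124, 1759, 1015]) cube([933, 314, 203]);
translate([124, 2073, 1218]) cube([933, 314, 203]);
translate([124, 2387, 1421]) cube([933, 314, 203]);


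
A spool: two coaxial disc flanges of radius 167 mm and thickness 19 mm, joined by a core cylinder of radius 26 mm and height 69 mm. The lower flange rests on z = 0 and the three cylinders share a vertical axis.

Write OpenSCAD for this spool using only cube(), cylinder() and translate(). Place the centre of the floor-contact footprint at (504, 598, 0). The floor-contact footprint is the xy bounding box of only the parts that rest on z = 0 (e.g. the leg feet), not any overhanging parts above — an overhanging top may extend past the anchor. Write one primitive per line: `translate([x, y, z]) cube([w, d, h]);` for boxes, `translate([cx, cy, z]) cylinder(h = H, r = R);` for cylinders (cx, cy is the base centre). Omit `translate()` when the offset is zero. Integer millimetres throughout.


translate([504, 598, 0]) cylinder(h = 19, r = 167);
translate([504, 598, 19]) cylinder(h = 69, r = 26);
translate([504, 598, 88]) cylinder(h = 19, r = 167);


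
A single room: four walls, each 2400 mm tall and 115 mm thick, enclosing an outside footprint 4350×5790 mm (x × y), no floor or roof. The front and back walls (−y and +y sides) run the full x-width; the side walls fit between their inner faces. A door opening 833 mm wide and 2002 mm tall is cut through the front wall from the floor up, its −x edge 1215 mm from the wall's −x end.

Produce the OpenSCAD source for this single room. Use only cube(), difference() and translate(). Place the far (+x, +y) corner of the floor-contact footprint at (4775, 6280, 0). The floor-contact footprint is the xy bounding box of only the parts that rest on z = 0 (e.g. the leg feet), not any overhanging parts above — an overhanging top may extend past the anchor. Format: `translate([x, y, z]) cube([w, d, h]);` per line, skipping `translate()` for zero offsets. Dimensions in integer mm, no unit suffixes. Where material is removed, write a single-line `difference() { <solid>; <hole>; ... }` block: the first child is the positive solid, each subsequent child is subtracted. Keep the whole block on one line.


difference() { translate([425, 490, 0]) cube([4350, 115, 2400]); translate([1640, 490, 0]) cube([833, 115, 2002]); }
translate([425, 6165, 0]) cube([4350, 115, 2400]);
translate([425, 605, 0]) cube([115, 5560, 2400]);
translate([4660, 605, 0]) cube([115, 5560, 2400]);


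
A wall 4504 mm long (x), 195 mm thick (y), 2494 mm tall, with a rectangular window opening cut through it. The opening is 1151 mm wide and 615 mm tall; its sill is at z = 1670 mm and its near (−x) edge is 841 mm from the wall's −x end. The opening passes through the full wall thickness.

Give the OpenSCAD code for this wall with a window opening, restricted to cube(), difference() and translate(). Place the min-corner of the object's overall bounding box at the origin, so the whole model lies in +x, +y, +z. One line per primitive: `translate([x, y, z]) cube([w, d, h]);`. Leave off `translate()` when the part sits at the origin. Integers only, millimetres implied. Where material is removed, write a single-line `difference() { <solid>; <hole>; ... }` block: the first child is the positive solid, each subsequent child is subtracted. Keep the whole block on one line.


difference() { cube([4504, 195, 2494]); translate([841, 0, 1670]) cube([1151, 195, 615]); }


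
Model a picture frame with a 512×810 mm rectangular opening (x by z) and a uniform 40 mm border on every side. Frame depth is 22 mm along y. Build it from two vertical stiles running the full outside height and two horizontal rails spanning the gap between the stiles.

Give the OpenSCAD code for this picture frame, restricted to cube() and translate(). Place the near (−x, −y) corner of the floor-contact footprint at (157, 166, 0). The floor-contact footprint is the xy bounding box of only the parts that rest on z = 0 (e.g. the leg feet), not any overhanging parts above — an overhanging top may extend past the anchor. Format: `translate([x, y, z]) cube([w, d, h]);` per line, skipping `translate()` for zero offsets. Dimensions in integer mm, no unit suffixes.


translate([157, 166, 0]) cube([40, 22, 890]);
translate([709, 166, 0]) cube([40, 22, 890]);
translate([197, 166, 0]) cube([512, 22, 40]);
translate([197, 166, 850]) cube([512, 22, 40]);


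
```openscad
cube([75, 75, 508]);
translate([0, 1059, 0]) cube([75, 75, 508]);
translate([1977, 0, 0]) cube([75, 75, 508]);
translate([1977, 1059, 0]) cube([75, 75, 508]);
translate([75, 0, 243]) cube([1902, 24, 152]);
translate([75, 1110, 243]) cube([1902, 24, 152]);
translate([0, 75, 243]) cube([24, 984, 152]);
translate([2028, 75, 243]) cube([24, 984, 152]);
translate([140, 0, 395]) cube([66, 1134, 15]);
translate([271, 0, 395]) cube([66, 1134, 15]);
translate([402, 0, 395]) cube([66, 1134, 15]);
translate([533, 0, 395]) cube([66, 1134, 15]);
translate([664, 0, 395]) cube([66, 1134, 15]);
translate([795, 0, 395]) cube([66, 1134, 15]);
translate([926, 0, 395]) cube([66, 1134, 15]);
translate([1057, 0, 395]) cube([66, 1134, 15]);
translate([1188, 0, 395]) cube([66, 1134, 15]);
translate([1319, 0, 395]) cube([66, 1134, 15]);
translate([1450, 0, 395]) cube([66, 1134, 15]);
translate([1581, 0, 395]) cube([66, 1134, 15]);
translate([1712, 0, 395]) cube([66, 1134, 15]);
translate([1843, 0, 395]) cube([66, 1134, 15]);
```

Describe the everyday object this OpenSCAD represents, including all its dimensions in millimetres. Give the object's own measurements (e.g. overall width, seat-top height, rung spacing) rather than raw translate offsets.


A bed frame 2052 mm long (x) by 1134 mm wide (y). Four 75×75 mm corner posts, 508 mm tall, at the corners of the footprint. Four rails of 24 mm thickness and 152 mm height run between adjacent posts with their undersides at z = 243 mm, their outer faces flush with the outside of the frame (the two x-running rails run between the posts' inner faces; the two y-running rails run between the posts' inner faces). 14 slats, each 66 mm wide (x) and 15 mm thick, lie across the top of the two x-running rails, running the full 1134 mm width of the frame in y; along x they sit between the end posts with a 65 mm gap after the −x posts and between neighbouring slats, leaving 68 mm before the +x posts.


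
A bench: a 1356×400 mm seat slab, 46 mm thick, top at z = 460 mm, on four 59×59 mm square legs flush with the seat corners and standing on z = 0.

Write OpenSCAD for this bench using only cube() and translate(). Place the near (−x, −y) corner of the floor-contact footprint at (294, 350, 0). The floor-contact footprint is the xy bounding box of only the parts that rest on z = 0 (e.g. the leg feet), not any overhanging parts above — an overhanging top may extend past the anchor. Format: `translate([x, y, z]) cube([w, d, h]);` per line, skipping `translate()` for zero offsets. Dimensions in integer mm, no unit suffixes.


translate([294, 350, 414]) cube([1356, 400, 46]);
translate([294, 350, 0]) cube([59, 59, 414]);
translate([294, 691, 0]) cube([59, 59, 414]);
translate([1591, 350, 0]) cube([59, 59, 414]);
translate([1591, 691, 0]) cube([59, 59, 414]);


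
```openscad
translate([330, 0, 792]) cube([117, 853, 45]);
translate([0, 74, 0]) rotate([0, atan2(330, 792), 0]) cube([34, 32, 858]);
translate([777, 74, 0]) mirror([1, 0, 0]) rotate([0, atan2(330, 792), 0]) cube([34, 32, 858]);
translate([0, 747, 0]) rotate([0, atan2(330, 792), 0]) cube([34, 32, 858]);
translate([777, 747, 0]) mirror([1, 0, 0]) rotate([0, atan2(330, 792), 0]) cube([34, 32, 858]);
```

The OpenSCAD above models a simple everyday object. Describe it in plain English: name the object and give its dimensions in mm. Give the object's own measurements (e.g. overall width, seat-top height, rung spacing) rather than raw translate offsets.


A sawhorse. A 117×853×45 mm beam (x, y, z) sits on two A-frame leg pairs. Each pair is two raked legs of 34×32 mm section (32 mm along y) splaying symmetrically in x. Each leg rises 792 mm vertically over 330 mm of horizontal reach and is 858 mm long along its own axis. Every leg's outer bottom edge rests on the floor and its outer top edge meets a bottom edge of the beam — the left legs (tilting toward +x) meet the beam's −x bottom edge, the right legs (their mirror images, tilting toward −x) meet its +x bottom edge — so the leg tops tuck under the beam, the beam's underside is 792 mm above the floor, and the feet are 777 mm apart outside-to-outside with the beam centred between them. The two leg pairs are set in 74 mm from either end of the beam.


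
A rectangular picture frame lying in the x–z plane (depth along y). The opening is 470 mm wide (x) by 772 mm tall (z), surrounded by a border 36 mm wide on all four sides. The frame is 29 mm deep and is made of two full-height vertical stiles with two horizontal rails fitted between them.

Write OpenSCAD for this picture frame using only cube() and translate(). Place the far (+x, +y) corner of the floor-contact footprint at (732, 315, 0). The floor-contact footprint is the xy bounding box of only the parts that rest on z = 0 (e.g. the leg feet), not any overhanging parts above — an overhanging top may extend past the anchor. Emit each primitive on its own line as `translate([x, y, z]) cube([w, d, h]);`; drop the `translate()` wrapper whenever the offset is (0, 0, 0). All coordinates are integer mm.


translate([190, 286, 0]) cube([36, 29, 844]);
translate([696, 286, 0]) cube([36, 29, 844]);
translate([226, 286, 0]) cube([470, 29, 36]);
translate([226, 286, 808]) cube([470, 29, 36]);


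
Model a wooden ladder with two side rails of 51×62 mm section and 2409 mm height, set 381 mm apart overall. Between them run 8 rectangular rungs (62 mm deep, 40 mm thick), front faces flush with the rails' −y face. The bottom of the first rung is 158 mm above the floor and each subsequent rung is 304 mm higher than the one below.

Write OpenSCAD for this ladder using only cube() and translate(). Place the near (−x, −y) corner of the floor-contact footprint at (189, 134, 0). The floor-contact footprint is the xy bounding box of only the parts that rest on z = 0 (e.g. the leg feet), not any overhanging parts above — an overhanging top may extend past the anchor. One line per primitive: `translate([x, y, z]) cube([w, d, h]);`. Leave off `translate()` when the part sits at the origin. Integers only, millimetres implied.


// rung span = 381 - 2*51 = 279
// rung[k] z = 158 + k*304
translate([189, 134, 0]) cube([51, 62, 2409]);
translate([519, 134, 0]) cube([51, 62, 2409]);
translate([240, 134, 158]) cube([279, 62, 40]);
translate([240, 134, 462]) cube([279, 62, 40]);
translate([240, 134, 766]) cube([279, 62, 40]);
translate([240, 134, 1070]) cube([279, 62, 40]);
translate([240, 134, 1374]) cube([279, 62, 40]);
translate([240, 134, 1678]) cube([279, 62, 40]);
translate([240, 134, 1982]) cube([279, 62, 40]);
translate([240, 134, 2286]) cube([279, 62, 40]);


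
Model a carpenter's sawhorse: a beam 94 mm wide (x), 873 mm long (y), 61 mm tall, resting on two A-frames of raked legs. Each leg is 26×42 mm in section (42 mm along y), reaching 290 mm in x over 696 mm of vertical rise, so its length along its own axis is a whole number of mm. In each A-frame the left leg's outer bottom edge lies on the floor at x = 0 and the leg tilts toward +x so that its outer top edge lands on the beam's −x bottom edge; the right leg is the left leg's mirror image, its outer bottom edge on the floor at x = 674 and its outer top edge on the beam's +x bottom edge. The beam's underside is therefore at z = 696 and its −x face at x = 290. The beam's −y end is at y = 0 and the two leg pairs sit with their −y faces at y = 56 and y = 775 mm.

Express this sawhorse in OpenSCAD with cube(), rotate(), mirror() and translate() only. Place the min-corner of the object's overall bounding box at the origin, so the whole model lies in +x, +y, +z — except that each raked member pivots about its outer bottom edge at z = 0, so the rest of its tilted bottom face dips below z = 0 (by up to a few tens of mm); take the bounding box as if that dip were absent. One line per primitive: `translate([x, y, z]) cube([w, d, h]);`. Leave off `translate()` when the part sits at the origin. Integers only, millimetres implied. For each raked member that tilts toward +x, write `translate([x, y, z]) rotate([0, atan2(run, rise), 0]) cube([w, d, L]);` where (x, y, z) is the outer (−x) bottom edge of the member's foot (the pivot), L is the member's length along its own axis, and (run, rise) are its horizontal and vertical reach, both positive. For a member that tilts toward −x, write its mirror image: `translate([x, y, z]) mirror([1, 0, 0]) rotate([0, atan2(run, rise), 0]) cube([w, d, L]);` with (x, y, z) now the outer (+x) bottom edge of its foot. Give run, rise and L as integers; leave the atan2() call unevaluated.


// leg length = √(290² + 696²) = 754
// right-leg outer foot x = 2·290 + 94 = 674
// beam min-corner = (290, 0, 696)
translate([290, 0, 696]) cube([94, 873, 61]);
translate([0, 56, 0]) rotate([0, atan2(290, 696), 0]) cube([26, 42, 754]);
translate([674, 56, 0]) mirror([1, 0, 0]) rotate([0, atan2(290, 696), 0]) cube([26, 42, 754]);
translate([0, 775, 0]) rotate([0, atan2(290, 696), 0]) cube([26, 42, 754]);
translate([674, 775, 0]) mirror([1, 0, 0]) rotate([0, atan2(290, 696), 0]) cube([26, 42, 754]);


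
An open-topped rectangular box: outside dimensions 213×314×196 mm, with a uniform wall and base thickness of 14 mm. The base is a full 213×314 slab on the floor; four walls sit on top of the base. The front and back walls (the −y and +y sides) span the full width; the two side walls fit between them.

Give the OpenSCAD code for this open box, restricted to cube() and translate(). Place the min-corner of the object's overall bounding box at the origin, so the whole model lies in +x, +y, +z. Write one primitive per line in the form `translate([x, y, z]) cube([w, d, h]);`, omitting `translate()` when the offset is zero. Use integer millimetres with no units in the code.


cube([213, 314, 14]);
translate([0, 0, 14]) cube([213, 14, 182]);
translate([0, 300, 14]) cube([213, 14, 182]);
translate([0, 14, 14]) cube([14, 286, 182]);
translate([199, 14, 14]) cube([14, 286, 182]);


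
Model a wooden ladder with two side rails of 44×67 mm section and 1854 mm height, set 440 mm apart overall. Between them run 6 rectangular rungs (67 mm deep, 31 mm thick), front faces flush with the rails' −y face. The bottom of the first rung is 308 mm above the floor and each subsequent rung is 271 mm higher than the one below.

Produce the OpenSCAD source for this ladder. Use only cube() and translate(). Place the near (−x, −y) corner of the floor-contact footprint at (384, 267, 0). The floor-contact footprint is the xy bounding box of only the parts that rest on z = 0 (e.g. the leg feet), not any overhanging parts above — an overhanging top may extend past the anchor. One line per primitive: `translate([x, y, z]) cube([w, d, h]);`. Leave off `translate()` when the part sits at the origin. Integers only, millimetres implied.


translate([384, 267, 0]) cube([44, 67, 1854]);
translate([780, 267, 0]) cube([44, 67, 1854]);
translate([428, 267, 308]) cube([352, 67, 31]);
translate([428, 267, 579]) cube([352, 67, 31]);
translate([428, 267, 850]) cube([352, 67, 31]);
translate([428, 267, 1121]) cube([352, 67, 31]);
translate([428, 267, 1392]) cube([352, 67, 31]);
translate([428, 267, 1663]) cube([352, 67, 31]);


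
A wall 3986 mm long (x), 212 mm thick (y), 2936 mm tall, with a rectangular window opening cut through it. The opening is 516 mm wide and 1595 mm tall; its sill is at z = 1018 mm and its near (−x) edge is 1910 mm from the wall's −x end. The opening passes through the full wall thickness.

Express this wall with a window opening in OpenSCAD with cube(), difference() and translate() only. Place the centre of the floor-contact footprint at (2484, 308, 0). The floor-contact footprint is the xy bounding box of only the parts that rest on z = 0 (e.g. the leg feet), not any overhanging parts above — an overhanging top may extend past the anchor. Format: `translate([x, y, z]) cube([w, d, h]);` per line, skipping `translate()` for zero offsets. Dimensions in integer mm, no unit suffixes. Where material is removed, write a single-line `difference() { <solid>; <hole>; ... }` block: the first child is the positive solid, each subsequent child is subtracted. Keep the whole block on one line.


difference() { translate([491, 202, 0]) cube([3986, 212, 2936]); translate([2401, 202, 1018]) cube([516, 212, 1595]); }


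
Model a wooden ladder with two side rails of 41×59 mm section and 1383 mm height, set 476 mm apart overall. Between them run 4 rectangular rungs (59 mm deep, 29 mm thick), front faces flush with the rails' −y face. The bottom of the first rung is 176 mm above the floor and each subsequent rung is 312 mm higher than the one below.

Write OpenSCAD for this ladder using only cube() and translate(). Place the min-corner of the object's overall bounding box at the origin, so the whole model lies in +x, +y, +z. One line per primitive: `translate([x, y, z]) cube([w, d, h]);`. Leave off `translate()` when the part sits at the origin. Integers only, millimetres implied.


cube([41, 59, 1383]);
translate([435, 0, 0]) cube([41, 59, 1383]);
translate([41, 0, 176]) cube([394, 59, 29]);
translate([41, 0, 488]) cube([394, 59, 29]);
translate([41, 0, 800]) cube([394, 59, 29]);
translate([41, 0, 1112]) cube([394, 59, 29]);


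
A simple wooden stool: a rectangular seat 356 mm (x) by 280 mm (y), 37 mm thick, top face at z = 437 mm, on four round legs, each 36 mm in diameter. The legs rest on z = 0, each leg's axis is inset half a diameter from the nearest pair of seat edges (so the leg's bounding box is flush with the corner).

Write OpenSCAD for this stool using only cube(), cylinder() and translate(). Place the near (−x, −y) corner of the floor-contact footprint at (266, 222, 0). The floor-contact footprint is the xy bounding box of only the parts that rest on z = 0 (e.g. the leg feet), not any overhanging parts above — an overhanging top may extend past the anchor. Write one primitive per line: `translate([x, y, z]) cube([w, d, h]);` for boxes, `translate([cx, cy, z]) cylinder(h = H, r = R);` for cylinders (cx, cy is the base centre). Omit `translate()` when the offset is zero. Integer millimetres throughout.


// leg_h = 437 - 37 = 400
translate([266, 222, 400]) cube([356, 280, 37]);
translate([284, 240, 0]) cylinder(h = 400, r = 18);
translate([604, 240, 0]) cylinder(h = 400, r = 18);
translate([284, 484, 0]) cylinder(h = 400, r = 18);
translate([604, 484, 0]) cylinder(h = 400, r = 18);


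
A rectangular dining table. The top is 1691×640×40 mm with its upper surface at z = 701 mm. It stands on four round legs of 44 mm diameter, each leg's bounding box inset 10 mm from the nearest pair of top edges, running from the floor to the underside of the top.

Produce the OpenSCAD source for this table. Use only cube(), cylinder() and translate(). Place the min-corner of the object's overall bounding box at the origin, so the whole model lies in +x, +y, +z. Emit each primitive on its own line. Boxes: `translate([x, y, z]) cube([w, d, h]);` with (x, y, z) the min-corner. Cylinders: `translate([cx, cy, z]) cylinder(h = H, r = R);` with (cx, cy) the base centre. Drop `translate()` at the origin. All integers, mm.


translate([0, 0, 661]) cube([1691, 640, 40]);
translate([32, 32, 0]) cylinder(h = 661, r = 22);
translate([1659, 32, 0]) cylinder(h = 661, r = 22);
translate([32, 608, 0]) cylinder(h = 661, r = 22);
translate([1659, 608, 0]) cylinder(h = 661, r = 22);


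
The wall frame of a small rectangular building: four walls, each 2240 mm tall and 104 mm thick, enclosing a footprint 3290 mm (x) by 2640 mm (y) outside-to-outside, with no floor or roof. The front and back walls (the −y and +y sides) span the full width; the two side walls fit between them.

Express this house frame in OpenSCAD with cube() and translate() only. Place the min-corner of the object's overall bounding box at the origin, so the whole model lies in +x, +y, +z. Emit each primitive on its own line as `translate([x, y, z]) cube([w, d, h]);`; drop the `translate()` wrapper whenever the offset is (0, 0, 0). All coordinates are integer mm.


cube([3290, 104, 2240]);
translate([0, 2536, 0]) cube([3290, 104, 2240]);
translate([0, 104, 0]) cube([104, 2432, 2240]);
translate([3186, 104, 0]) cube([104, 2432, 2240]);


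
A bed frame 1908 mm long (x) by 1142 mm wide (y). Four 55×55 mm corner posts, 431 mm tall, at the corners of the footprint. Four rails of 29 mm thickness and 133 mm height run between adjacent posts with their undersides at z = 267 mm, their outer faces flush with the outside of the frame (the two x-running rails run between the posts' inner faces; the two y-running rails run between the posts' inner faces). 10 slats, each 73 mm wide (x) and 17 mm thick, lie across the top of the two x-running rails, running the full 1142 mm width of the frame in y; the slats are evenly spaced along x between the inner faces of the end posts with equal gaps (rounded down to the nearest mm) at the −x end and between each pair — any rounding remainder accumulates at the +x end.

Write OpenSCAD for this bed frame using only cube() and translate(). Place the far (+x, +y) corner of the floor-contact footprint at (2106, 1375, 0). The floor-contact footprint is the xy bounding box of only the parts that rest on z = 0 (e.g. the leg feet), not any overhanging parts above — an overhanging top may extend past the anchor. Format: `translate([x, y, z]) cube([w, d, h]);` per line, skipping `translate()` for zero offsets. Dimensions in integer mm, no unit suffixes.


translate([198, 233, 0]) cube([55, 55, 431]);
translate([198, 1320, 0]) cube([55, 55, 431]);
translate([2051, 233, 0]) cube([55, 55, 431]);
translate([2051, 1320, 0]) cube([55, 55, 431]);
translate([253, 233, 267]) cube([1798, 29, 133]);
translate([253, 1346, 267]) cube([1798, 29, 133]);
translate([198, 288, 267]) cube([29, 1032, 133]);
translate([2077, 288, 267]) cube([29, 1032, 133]);
translate([350, 233, 400]) cube([73, 1142, 17]);
translate([520, 233, 400]) cube([73, 1142, 17]);
translate([690, 233, 400]) cube([73, 1142, 17]);
translate([860, 233, 400]) cube([73, 1142, 17]);
translate([1030, 233, 400]) cube([73, 1142, 17]);
translate([1200, 233, 400]) cube([73, 1142, 17]);
translate([1370, 233, 400]) cube([73, 1142, 17]);
translate([1540, 233, 400]) cube([73, 1142, 17]);
translate([1710, 233, 400]) cube([73, 1142, 17]);
translate([1880, 233, 400]) cube([73, 1142, 17]);
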